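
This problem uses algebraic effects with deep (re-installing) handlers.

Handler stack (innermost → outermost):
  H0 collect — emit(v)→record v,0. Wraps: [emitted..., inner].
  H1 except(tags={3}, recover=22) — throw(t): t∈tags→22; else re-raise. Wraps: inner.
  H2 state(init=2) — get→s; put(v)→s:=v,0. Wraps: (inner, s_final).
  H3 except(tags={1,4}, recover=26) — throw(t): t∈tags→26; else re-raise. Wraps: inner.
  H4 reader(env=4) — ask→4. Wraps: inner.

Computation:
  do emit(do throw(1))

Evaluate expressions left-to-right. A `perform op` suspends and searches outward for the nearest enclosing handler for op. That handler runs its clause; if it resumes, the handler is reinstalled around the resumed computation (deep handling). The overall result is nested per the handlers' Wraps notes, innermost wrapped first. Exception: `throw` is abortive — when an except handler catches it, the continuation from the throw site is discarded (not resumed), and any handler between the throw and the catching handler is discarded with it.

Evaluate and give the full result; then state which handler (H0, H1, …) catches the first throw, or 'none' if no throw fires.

Working:
throw(1) @ H1 re-raised
throw(1) @ H3 caught ⇒ 26
H4 returns 26
= 26

Answer: 26 ; first throw caught by: H3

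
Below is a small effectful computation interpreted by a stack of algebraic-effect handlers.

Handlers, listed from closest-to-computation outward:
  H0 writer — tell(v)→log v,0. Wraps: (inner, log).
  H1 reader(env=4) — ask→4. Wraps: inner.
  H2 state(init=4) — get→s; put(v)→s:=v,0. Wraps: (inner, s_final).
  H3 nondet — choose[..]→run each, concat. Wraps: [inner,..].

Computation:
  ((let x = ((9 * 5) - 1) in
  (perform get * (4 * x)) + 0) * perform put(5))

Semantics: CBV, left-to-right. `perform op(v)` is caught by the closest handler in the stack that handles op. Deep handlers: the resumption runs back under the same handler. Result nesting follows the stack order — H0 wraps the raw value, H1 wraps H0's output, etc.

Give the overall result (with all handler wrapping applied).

Step-by-step:
get @ H2 ⇒ 4
put(5) @ H2 ⇒ s:=5
H0 returns (0, ())
H1 returns (0, ())
H2 returns ((0, ()), 5)
H3 returns [((0, ()), 5)]
= [((0, ()), 5)]

Answer: [((0, ()), 5)]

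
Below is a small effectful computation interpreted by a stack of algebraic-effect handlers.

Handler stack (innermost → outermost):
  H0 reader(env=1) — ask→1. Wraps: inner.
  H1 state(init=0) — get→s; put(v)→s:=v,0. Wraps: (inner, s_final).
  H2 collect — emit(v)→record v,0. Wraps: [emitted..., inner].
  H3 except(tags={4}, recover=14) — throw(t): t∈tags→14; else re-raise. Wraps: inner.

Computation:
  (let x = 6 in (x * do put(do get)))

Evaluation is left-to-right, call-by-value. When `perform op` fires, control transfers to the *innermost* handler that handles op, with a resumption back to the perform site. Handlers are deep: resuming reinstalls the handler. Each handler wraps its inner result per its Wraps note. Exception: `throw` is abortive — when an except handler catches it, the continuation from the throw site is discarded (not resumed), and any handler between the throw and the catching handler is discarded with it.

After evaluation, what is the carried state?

Answer: 0

Working:
get @ H1 ⇒ 0
put(0) @ H1 ⇒ s:=0
H0 returns 0
H1 returns (0, 0)
H2 returns [(0, 0)]
H3 returns [(0, 0)]
= [(0, 0)]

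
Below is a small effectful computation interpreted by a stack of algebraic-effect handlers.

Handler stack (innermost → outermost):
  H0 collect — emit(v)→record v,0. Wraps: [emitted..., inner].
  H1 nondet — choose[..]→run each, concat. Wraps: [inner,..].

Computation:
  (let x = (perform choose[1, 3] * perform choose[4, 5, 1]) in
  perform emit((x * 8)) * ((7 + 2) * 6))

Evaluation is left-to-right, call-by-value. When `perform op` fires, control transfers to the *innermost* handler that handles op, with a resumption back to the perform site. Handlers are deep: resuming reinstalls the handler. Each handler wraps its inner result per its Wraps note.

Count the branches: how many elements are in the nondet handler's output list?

Answer: 6

Step-by-step:
choose[1, 3] @ H1
  branch[0] choose=1:
    choose[4, 5, 1] @ H1
      branch[0] choose=4:
        emit(32) @ H0 ⇒ out+=32
        H0 returns [32, 0]
        H1 returns [[32, 0]]
      branch[1] choose=5:
        emit(40) @ H0 ⇒ out+=40
        H0 returns [40, 0]
        H1 returns [[40, 0]]
      branch[2] choose=1:
        emit(8) @ H0 ⇒ out+=8
        H0 returns [8, 0]
        H1 returns [[8, 0]]
  branch[1] choose=3:
    choose[4, 5, 1] @ H1
      branch[0] choose=4:
        emit(96) @ H0 ⇒ out+=96
        H0 returns [96, 0]
        H1 returns [[96, 0]]
      branch[1] choose=5:
        emit(120) @ H0 ⇒ out+=120
        H0 returns [120, 0]
        H1 returns [[120, 0]]
      branch[2] choose=1:
        emit(24) @ H0 ⇒ out+=24
        H0 returns [24, 0]
        H1 returns [[24, 0]]
= [[32, 0], [40, 0], [8, 0], [96, 0], [120, 0], [24, 0]]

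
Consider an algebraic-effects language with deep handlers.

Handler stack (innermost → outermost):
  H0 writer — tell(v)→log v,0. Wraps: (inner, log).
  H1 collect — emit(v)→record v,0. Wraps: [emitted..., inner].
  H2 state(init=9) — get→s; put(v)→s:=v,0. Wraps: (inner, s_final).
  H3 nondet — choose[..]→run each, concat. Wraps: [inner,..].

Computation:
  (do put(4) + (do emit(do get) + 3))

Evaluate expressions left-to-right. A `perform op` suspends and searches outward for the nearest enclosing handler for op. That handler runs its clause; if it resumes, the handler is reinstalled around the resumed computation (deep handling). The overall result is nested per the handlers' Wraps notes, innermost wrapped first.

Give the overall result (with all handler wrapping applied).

Answer: [([4, (3, ())], 4)]

Evaluation trace:
put(4) @ H2 ⇒ s:=4
get @ H2 ⇒ 4
emit(4) @ H1 ⇒ out+=4
H0 returns (3, ())
H1 returns [4, (3, ())]
H2 returns ([4, (3, ())], 4)
H3 returns [([4, (3, ())], 4)]
= [([4, (3, ())], 4)]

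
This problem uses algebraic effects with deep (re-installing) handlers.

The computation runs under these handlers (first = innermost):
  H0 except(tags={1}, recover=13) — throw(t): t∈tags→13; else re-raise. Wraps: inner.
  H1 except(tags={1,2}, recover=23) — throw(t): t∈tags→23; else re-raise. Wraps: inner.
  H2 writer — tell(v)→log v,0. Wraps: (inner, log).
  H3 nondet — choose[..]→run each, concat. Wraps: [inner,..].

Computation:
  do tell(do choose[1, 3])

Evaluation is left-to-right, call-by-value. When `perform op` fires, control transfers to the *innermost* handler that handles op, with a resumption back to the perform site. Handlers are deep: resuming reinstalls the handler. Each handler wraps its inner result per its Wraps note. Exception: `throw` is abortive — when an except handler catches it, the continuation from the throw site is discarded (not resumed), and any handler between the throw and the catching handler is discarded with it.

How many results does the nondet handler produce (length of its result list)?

Evaluation trace:
choose[1, 3] @ H3
  branch[0] choose=1:
    tell(1) @ H2 ⇒ log+=1
    H0 returns 0
    H1 returns 0
    H2 returns (0, (1))
    H3 returns [(0, (1))]
  branch[1] choose=3:
    tell(3) @ H2 ⇒ log+=3
    H0 returns 0
    H1 returns 0
    H2 returns (0, (3))
    H3 returns [(0, (3))]
= [(0, (1)), (0, (3))]

Answer: 2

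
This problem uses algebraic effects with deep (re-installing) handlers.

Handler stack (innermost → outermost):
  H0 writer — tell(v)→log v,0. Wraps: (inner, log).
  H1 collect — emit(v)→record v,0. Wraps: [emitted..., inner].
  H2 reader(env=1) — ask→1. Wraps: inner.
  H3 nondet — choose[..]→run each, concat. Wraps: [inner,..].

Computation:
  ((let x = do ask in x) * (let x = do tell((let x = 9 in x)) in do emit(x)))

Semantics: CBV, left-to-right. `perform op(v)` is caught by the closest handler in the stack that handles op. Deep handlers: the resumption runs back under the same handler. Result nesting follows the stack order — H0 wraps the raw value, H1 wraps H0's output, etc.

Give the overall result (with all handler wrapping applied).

Step-by-step:
ask @ H2 ⇒ 1
tell(9) @ H0 ⇒ log+=9
emit(0) @ H1 ⇒ out+=0
H0 returns (0, (9))
H1 returns [0, (0, (9))]
H2 returns [0, (0, (9))]
H3 returns [[0, (0, (9))]]
= [[0, (0, (9))]]

Answer: [[0, (0, (9))]]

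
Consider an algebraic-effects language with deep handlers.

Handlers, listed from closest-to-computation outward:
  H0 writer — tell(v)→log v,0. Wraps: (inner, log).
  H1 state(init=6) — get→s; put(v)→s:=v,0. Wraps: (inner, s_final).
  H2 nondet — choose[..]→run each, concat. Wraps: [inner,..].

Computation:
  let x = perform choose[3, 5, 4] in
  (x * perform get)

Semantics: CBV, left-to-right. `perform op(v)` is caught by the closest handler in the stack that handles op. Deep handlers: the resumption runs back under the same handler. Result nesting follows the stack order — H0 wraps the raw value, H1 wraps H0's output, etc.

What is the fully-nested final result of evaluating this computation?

Working:
choose[3, 5, 4] @ H2
  branch[0] choose=3:
    get @ H1 ⇒ 6
    H0 returns (18, ())
    H1 returns ((18, ()), 6)
    H2 returns [((18, ()), 6)]
  branch[1] choose=5:
    get @ H1 ⇒ 6
    H0 returns (30, ())
    H1 returns ((30, ()), 6)
    H2 returns [((30, ()), 6)]
  branch[2] choose=4:
    get @ H1 ⇒ 6
    H0 returns (24, ())
    H1 returns ((24, ()), 6)
    H2 returns [((24, ()), 6)]
= [((18, ()), 6), ((30, ()), 6), ((24, ()), 6)]

Answer: [((18, ()), 6), ((30, ()), 6), ((24, ()), 6)]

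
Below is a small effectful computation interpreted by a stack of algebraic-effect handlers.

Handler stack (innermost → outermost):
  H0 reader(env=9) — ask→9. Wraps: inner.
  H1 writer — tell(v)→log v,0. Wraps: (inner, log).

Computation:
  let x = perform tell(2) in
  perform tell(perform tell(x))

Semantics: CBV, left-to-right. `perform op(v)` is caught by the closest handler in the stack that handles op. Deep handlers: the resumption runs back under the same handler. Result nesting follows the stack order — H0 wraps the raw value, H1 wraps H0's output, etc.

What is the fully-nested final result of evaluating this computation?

Evaluation trace:
tell(2) @ H1 ⇒ log+=2
tell(0) @ H1 ⇒ log+=0
tell(0) @ H1 ⇒ log+=0
H0 returns 0
H1 returns (0, (2, 0, 0))
= (0, (2, 0, 0))

Answer: (0, (2, 0, 0))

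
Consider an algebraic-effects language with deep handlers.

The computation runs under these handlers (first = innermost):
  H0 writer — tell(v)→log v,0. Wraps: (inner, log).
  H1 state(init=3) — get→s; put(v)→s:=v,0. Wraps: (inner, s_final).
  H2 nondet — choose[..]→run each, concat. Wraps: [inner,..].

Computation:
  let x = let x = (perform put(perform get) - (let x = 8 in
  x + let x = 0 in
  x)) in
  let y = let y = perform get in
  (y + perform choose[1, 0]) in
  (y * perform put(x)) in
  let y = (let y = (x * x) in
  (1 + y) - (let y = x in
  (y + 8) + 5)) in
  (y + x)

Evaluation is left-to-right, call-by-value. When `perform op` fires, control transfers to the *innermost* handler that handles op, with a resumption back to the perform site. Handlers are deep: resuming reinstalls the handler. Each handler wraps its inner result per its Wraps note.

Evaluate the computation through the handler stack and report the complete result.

Working:
get @ H1 ⇒ 3
put(3) @ H1 ⇒ s:=3
get @ H1 ⇒ 3
choose[1, 0] @ H2
  branch[0] choose=1:
    put(-8) @ H1 ⇒ s:=-8
    H0 returns (-12, ())
    H1 returns ((-12, ()), -8)
    H2 returns [((-12, ()), -8)]
  branch[1] choose=0:
    put(-8) @ H1 ⇒ s:=-8
    H0 returns (-12, ())
    H1 returns ((-12, ()), -8)
    H2 returns [((-12, ()), -8)]
= [((-12, ()), -8), ((-12, ()), -8)]

Answer: [((-12, ()), -8), ((-12, ()), -8)]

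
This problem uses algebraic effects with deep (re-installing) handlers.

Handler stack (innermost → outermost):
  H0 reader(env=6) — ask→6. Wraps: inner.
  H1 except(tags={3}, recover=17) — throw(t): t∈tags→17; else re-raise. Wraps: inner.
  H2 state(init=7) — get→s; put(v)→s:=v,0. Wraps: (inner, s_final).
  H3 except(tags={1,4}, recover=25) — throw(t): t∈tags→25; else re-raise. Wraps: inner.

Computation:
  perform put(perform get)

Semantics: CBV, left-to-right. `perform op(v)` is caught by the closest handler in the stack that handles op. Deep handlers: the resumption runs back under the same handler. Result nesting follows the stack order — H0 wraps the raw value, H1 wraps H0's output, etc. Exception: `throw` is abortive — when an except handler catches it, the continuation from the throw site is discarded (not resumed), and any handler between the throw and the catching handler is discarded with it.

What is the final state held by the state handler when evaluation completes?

Step-by-step:
get @ H2 ⇒ 7
put(7) @ H2 ⇒ s:=7
H0 returns 0
H1 returns 0
H2 returns (0, 7)
H3 returns (0, 7)
= (0, 7)

Answer: 7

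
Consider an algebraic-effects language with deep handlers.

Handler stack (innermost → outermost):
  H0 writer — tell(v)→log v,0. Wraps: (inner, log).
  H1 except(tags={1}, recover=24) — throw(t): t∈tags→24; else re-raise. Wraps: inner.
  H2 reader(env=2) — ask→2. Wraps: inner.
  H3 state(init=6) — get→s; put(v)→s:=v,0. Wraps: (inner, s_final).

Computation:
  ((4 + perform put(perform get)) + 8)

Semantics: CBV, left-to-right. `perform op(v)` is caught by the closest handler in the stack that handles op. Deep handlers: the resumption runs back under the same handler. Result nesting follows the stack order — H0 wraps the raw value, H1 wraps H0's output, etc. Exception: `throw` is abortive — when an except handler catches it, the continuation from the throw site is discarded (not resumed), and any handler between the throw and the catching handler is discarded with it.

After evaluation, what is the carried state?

Answer: 6

Step-by-step:
get @ H3 ⇒ 6
put(6) @ H3 ⇒ s:=6
H0 returns (12, ())
H1 returns (12, ())
H2 returns (12, ())
H3 returns ((12, ()), 6)
= ((12, ()), 6)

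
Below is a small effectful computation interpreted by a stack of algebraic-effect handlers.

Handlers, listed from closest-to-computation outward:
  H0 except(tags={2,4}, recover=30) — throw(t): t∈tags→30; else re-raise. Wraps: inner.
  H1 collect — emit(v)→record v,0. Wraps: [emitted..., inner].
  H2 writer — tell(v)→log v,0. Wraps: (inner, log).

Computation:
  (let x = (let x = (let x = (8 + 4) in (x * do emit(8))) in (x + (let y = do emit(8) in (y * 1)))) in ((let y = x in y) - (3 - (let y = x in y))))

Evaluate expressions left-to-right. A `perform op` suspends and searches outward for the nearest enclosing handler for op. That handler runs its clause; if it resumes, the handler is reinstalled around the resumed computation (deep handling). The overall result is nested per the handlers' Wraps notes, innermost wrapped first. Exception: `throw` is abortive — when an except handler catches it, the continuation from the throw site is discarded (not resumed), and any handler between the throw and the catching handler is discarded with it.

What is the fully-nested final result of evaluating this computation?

Answer: ([8, 8, -3], ())

Step-by-step:
emit(8) @ H1 ⇒ out+=8
emit(8) @ H1 ⇒ out+=8
H0 returns -3
H1 returns [8, 8, -3]
H2 returns ([8, 8, -3], ())
= ([8, 8, -3], ())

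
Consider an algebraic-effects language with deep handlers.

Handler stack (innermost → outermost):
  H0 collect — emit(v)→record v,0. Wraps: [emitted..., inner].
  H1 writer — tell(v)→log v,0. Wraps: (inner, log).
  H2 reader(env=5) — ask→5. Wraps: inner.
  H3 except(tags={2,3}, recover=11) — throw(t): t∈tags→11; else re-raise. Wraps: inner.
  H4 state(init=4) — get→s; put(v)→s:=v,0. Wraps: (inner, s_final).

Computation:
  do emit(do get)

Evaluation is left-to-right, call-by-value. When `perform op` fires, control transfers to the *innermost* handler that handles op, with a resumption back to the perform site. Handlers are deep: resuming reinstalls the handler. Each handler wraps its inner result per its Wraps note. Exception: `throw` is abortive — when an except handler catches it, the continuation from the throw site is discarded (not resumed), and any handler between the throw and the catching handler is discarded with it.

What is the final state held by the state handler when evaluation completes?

Working:
get @ H4 ⇒ 4
emit(4) @ H0 ⇒ out+=4
H0 returns [4, 0]
H1 returns ([4, 0], ())
H2 returns ([4, 0], ())
H3 returns ([4, 0], ())
H4 returns (([4, 0], ()), 4)
= (([4, 0], ()), 4)

Answer: 4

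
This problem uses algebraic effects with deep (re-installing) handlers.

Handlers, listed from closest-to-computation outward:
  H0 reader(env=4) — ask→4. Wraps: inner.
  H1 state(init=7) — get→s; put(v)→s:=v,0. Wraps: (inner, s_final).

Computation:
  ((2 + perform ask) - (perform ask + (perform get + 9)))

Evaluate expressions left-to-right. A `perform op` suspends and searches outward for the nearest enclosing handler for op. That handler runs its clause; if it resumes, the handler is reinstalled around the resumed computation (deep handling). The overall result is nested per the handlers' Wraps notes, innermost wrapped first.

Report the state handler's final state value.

Answer: 7

Working:
ask @ H0 ⇒ 4
ask @ H0 ⇒ 4
get @ H1 ⇒ 7
H0 returns -14
H1 returns (-14, 7)
= (-14, 7)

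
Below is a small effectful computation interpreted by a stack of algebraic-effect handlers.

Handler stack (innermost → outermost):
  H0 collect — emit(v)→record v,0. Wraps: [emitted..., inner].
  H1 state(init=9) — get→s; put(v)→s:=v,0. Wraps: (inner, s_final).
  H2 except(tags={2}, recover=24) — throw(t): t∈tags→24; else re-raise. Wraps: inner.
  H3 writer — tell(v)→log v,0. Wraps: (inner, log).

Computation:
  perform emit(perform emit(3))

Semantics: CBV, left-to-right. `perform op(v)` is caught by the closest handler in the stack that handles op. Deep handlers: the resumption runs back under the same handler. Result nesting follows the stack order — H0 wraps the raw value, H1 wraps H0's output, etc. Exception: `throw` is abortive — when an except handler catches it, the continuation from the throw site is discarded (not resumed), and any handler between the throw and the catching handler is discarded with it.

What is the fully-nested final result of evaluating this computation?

Working:
emit(3) @ H0 ⇒ out+=3
emit(0) @ H0 ⇒ out+=0
H0 returns [3, 0, 0]
H1 returns ([3, 0, 0], 9)
H2 returns ([3, 0, 0], 9)
H3 returns (([3, 0, 0], 9), ())
= (([3, 0, 0], 9), ())

Answer: (([3, 0, 0], 9), ())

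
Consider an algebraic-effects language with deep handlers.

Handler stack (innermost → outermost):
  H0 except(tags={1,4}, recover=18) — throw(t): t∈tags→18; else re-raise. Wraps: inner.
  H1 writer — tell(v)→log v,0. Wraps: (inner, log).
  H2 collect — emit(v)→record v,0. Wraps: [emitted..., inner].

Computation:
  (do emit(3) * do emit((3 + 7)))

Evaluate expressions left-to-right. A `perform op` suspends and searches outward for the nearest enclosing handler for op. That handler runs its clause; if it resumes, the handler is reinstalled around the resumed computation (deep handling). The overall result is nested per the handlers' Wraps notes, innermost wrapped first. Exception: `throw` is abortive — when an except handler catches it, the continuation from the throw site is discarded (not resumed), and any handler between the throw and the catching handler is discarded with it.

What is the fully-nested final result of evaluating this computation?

Answer: [3, 10, (0, ())]

Evaluation trace:
emit(3) @ H2 ⇒ out+=3
emit(10) @ H2 ⇒ out+=10
H0 returns 0
H1 returns (0, ())
H2 returns [3, 10, (0, ())]
= [3, 10, (0, ())]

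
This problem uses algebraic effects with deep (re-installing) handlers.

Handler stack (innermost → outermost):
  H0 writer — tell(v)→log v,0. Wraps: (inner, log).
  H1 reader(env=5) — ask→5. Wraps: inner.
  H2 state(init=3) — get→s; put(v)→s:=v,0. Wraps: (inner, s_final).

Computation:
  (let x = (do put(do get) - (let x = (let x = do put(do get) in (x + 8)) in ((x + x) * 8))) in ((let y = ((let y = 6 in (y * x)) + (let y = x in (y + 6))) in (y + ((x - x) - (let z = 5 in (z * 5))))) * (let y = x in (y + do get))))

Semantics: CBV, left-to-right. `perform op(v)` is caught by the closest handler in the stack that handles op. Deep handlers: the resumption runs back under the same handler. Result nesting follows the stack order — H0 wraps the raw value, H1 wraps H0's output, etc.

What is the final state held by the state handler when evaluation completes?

Answer: 3

Evaluation trace:
get @ H2 ⇒ 3
put(3) @ H2 ⇒ s:=3
get @ H2 ⇒ 3
put(3) @ H2 ⇒ s:=3
get @ H2 ⇒ 3
H0 returns (114375, ())
H1 returns (114375, ())
H2 returns ((114375, ()), 3)
= ((114375, ()), 3)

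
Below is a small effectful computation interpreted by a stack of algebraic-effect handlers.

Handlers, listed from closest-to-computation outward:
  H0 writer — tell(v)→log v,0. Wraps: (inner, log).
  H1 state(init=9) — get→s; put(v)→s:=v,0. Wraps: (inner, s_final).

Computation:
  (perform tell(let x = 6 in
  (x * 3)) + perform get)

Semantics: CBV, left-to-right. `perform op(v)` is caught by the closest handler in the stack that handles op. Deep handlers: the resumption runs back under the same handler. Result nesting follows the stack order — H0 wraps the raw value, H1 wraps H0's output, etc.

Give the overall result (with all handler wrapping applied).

Working:
tell(18) @ H0 ⇒ log+=18
get @ H1 ⇒ 9
H0 returns (9, (18))
H1 returns ((9, (18)), 9)
= ((9, (18)), 9)

Answer: ((9, (18)), 9)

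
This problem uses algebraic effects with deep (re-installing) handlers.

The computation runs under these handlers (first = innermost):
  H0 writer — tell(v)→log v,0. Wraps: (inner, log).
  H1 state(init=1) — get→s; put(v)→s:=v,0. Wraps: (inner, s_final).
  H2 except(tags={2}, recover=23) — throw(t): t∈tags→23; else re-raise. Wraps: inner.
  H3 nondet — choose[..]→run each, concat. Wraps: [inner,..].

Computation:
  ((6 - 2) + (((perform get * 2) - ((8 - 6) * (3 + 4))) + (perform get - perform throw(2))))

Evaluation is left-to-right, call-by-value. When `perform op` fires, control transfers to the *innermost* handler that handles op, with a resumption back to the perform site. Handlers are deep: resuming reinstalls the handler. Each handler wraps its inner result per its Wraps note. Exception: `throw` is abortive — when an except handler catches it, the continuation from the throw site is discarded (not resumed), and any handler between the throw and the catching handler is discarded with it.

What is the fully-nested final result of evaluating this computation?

Answer: [23]

Evaluation trace:
get @ H1 ⇒ 1
get @ H1 ⇒ 1
throw(2) @ H2 caught ⇒ 23
H3 returns [23]
= [23]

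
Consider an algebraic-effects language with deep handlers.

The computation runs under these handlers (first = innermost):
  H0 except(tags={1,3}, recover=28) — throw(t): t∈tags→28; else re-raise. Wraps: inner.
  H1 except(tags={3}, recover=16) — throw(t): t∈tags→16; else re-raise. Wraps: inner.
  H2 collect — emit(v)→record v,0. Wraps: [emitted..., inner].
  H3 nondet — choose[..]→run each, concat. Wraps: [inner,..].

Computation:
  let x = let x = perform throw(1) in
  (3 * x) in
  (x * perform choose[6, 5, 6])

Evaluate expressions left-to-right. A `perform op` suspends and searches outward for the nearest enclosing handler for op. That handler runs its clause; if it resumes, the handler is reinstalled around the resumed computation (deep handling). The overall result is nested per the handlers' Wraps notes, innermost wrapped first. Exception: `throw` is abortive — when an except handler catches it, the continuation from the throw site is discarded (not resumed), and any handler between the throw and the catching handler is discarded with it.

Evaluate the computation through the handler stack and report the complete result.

Answer: [[28]]

Step-by-step:
throw(1) @ H0 caught ⇒ 28
H1 returns 28
H2 returns [28]
H3 returns [[28]]
= [[28]]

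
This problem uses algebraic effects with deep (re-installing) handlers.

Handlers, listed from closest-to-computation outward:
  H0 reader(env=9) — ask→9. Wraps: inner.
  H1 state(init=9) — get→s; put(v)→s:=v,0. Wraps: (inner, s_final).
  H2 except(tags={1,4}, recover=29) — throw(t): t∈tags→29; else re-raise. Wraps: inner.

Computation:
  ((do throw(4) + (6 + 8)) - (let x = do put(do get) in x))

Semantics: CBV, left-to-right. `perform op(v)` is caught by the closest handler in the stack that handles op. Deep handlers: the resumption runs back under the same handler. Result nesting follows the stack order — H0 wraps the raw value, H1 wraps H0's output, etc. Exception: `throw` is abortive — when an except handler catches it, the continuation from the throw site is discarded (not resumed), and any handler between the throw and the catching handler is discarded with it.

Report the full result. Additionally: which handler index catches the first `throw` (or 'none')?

Answer: 29 ; first throw caught by: H2

Evaluation trace:
throw(4) @ H2 caught ⇒ 29
= 29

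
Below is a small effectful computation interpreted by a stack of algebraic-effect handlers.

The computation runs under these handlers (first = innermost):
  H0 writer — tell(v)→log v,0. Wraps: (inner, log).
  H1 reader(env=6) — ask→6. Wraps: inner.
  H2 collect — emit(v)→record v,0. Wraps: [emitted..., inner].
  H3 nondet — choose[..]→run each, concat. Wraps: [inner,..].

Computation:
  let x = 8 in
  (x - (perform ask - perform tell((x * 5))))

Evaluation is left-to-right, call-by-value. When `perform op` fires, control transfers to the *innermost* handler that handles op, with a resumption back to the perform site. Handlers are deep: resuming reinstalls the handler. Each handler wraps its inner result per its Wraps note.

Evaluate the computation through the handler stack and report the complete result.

Step-by-step:
ask @ H1 ⇒ 6
tell(40) @ H0 ⇒ log+=40
H0 returns (2, (40))
H1 returns (2, (40))
H2 returns [(2, (40))]
H3 returns [[(2, (40))]]
= [[(2, (40))]]

Answer: [[(2, (40))]]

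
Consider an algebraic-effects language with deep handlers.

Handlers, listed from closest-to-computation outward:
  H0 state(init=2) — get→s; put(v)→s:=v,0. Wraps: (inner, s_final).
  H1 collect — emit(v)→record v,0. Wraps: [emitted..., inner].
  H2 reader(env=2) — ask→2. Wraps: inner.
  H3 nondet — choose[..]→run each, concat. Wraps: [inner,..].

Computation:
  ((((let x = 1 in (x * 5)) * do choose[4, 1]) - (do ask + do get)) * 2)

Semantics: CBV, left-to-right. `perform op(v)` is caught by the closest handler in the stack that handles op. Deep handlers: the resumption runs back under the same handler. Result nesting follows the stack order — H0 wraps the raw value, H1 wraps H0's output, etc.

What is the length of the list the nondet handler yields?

Answer: 2

Step-by-step:
choose[4, 1] @ H3
  branch[0] choose=4:
    ask @ H2 ⇒ 2
    get @ H0 ⇒ 2
    H0 returns (32, 2)
    H1 returns [(32, 2)]
    H2 returns [(32, 2)]
    H3 returns [[(32, 2)]]
  branch[1] choose=1:
    ask @ H2 ⇒ 2
    get @ H0 ⇒ 2
    H0 returns (2, 2)
    H1 returns [(2, 2)]
    H2 returns [(2, 2)]
    H3 returns [[(2, 2)]]
= [[(32, 2)], [(2, 2)]]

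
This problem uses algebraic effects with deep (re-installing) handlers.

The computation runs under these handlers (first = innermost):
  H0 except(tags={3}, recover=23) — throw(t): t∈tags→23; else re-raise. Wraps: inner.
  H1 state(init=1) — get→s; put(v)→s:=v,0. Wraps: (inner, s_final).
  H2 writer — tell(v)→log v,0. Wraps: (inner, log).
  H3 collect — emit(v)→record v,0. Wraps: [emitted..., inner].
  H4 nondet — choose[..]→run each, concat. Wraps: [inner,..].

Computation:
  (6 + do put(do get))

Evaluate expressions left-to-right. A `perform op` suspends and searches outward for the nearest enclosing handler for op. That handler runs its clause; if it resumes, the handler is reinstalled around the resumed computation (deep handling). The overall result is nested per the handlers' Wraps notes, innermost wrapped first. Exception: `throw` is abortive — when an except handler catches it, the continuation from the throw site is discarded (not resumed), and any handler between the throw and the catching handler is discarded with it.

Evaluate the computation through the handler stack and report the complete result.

Answer: [[((6, 1), ())]]

Working:
get @ H1 ⇒ 1
put(1) @ H1 ⇒ s:=1
H0 returns 6
H1 returns (6, 1)
H2 returns ((6, 1), ())
H3 returns [((6, 1), ())]
H4 returns [[((6, 1), ())]]
= [[((6, 1), ())]]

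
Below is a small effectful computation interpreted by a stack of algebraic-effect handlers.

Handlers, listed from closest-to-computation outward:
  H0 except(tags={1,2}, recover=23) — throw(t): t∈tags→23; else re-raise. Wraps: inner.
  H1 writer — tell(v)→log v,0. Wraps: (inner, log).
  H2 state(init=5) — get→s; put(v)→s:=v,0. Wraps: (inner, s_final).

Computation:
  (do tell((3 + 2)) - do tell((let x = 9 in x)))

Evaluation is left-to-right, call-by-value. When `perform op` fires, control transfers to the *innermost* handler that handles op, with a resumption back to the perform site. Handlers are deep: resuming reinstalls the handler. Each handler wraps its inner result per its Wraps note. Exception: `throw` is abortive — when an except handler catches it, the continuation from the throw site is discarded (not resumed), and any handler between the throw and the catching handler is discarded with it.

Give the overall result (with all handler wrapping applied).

Evaluation trace:
tell(5) @ H1 ⇒ log+=5
tell(9) @ H1 ⇒ log+=9
H0 returns 0
H1 returns (0, (5, 9))
H2 returns ((0, (5, 9)), 5)
= ((0, (5, 9)), 5)

Answer: ((0, (5, 9)), 5)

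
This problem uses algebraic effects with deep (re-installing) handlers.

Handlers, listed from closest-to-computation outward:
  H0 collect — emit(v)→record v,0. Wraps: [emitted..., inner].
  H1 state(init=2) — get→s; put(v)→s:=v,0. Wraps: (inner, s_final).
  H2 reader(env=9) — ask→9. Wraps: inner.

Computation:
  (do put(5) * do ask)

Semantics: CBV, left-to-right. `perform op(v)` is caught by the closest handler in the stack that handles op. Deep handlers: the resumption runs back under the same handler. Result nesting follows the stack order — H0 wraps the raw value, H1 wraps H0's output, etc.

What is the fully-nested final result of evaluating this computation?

Answer: ([0], 5)

Working:
put(5) @ H1 ⇒ s:=5
ask @ H2 ⇒ 9
H0 returns [0]
H1 returns ([0], 5)
H2 returns ([0], 5)
= ([0], 5)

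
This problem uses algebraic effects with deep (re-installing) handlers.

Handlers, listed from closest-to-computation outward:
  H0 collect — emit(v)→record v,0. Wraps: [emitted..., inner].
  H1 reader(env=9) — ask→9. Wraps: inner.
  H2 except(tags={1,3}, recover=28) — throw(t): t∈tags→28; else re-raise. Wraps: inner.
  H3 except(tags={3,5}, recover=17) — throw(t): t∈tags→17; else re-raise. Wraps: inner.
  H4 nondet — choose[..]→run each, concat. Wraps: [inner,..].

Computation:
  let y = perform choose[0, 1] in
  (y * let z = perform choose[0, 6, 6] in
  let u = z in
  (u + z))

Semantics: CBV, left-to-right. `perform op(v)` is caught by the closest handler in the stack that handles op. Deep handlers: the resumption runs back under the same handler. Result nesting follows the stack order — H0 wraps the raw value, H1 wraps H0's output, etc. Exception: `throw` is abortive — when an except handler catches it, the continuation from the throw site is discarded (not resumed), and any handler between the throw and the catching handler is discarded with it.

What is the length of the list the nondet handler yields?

Answer: 6

Step-by-step:
choose[0, 1] @ H4
  branch[0] choose=0:
    choose[0, 6, 6] @ H4
      branch[0] choose=0:
        H0 returns [0]
        H1 returns [0]
        H2 returns [0]
        H3 returns [0]
        H4 returns [[0]]
      branch[1] choose=6:
        H0 returns [0]
        H1 returns [0]
        H2 returns [0]
        H3 returns [0]
        H4 returns [[0]]
      branch[2] choose=6:
        H0 returns [0]
        H1 returns [0]
        H2 returns [0]
        H3 returns [0]
        H4 returns [[0]]
  branch[1] choose=1:
    choose[0, 6, 6] @ H4
      branch[0] choose=0:
        H0 returns [0]
        H1 returns [0]
        H2 returns [0]
        H3 returns [0]
        H4 returns [[0]]
      branch[1] choose=6:
        H0 returns [12]
        H1 returns [12]
        H2 returns [12]
        H3 returns [12]
        H4 returns [[12]]
      branch[2] choose=6:
        H0 returns [12]
        H1 returns [12]
        H2 returns [12]
        H3 returns [12]
        H4 returns [[12]]
= [[0], [0], [0], [0], [12], [12]]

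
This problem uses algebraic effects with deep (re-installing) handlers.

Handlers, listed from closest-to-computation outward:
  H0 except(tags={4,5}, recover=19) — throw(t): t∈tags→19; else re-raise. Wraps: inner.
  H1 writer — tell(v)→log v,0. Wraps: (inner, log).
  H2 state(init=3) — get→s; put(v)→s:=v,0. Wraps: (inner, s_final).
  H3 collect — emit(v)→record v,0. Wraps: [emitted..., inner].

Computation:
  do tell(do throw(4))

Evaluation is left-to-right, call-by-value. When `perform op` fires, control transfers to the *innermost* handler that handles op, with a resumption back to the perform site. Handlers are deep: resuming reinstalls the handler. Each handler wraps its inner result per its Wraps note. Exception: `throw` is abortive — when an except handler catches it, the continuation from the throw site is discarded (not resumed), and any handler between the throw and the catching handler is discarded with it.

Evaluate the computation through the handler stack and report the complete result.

Evaluation trace:
throw(4) @ H0 caught ⇒ 19
H1 returns (19, ())
H2 returns ((19, ()), 3)
H3 returns [((19, ()), 3)]
= [((19, ()), 3)]

Answer: [((19, ()), 3)]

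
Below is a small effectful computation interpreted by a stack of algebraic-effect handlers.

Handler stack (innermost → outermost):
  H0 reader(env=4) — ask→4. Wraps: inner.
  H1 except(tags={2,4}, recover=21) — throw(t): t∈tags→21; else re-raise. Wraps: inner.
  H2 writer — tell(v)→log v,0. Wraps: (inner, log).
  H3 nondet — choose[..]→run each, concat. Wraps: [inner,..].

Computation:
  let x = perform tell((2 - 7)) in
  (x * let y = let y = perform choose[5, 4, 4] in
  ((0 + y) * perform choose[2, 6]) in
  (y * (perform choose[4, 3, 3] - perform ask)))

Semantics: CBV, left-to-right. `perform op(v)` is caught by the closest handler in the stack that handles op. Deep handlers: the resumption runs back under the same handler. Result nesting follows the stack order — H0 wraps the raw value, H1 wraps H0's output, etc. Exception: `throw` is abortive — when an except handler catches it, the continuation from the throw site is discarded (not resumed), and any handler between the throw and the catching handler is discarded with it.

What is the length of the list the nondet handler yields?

Answer: 18

Evaluation trace:
tell(-5) @ H2 ⇒ log+=-5
choose[5, 4, 4] @ H3
  branch[0] choose=5:
    choose[2, 6] @ H3
      branch[0] choose=2:
        choose[4, 3, 3] @ H3
          branch[0] choose=4:
            ask @ H0 ⇒ 4
            H0 returns 0
            H1 returns 0
            H2 returns (0, (-5))
            H3 returns [(0, (-5))]
          branch[1] choose=3:
            ask @ H0 ⇒ 4
            H0 returns 0
            H1 returns 0
            H2 returns (0, (-5))
            H3 returns [(0, (-5))]
          branch[2] choose=3:
            ask @ H0 ⇒ 4
            H0 returns 0
            H1 returns 0
            H2 returns (0, (-5))
            H3 returns [(0, (-5))]
      branch[1] choose=6:
        choose[4, 3, 3] @ H3
          branch[0] choose=4:
            ask @ H0 ⇒ 4
            H0 returns 0
            H1 returns 0
            H2 returns (0, (-5))
            H3 returns [(0, (-5))]
          branch[1] choose=3:
            ask @ H0 ⇒ 4
            H0 returns 0
            H1 returns 0
            H2 returns (0, (-5))
            H3 returns [(0, (-5))]
          branch[2] choose=3:
            ask @ H0 ⇒ 4
            H0 returns 0
            H1 returns 0
            H2 returns (0, (-5))
            H3 returns [(0, (-5))]
  branch[1] choose=4:
    choose[2, 6] @ H3
      branch[0] choose=2:
        choose[4, 3, 3] @ H3
          branch[0] choose=4:
            ask @ H0 ⇒ 4
            H0 returns 0
            H1 returns 0
            H2 returns (0, (-5))
            H3 returns [(0, (-5))]
          branch[1] choose=3:
            ask @ H0 ⇒ 4
            H0 returns 0
            H1 returns 0
            H2 returns (0, (-5))
            H3 returns [(0, (-5))]
          branch[2] choose=3:
            ask @ H0 ⇒ 4
            H0 returns 0
            H1 returns 0
            H2 returns (0, (-5))
            H3 returns [(0, (-5))]
      branch[1] choose=6:
        choose[4, 3, 3] @ H3
          branch[0] choose=4:
            ask @ H0 ⇒ 4
            H0 returns 0
            H1 returns 0
            H2 returns (0, (-5))
            H3 returns [(0, (-5))]
          branch[1] choose=3:
            ask @ H0 ⇒ 4
            H0 returns 0
            H1 returns 0
            H2 returns (0, (-5))
            H3 returns [(0, (-5))]
          branch[2] choose=3:
            ask @ H0 ⇒ 4
            H0 returns 0
            H1 returns 0
            H2 returns (0, (-5))
            H3 returns [(0, (-5))]
  branch[2] choose=4:
    choose[2, 6] @ H3
      branch[0] choose=2:
        choose[4, 3, 3] @ H3
          branch[0] choose=4:
            ask @ H0 ⇒ 4
            H0 returns 0
            H1 returns 0
            H2 returns (0, (-5))
            H3 returns [(0, (-5))]
          branch[1] choose=3:
            ask @ H0 ⇒ 4
            H0 returns 0
            H1 returns 0
            H2 returns (0, (-5))
            H3 returns [(0, (-5))]
          branch[2] choose=3:
            ask @ H0 ⇒ 4
            H0 returns 0
            H1 returns 0
            H2 returns (0, (-5))
            H3 returns [(0, (-5))]
      branch[1] choose=6:
        choose[4, 3, 3] @ H3
          branch[0] choose=4:
            ask @ H0 ⇒ 4
            H0 returns 0
            H1 returns 0
            H2 returns (0, (-5))
            H3 returns [(0, (-5))]
          branch[1] choose=3:
            ask @ H0 ⇒ 4
            H0 returns 0
            H1 returns 0
            H2 returns (0, (-5))
            H3 returns [(0, (-5))]
          branch[2] choose=3:
            ask @ H0 ⇒ 4
            H0 returns 0
            H1 returns 0
            H2 returns (0, (-5))
            H3 returns [(0, (-5))]
= [(0, (-5)), (0, (-5)), (0, (-5)), (0, (-5)), (0, (-5)), (0, (-5)), (0, (-5)), (0, (-5)), (0, (-5)), (0, (-5)), (0, (-5)), (0, (-5)), (0, (-5)), (0, (-5)), (0, (-5)), (0, (-5)), (0, (-5)), (0, (-5))]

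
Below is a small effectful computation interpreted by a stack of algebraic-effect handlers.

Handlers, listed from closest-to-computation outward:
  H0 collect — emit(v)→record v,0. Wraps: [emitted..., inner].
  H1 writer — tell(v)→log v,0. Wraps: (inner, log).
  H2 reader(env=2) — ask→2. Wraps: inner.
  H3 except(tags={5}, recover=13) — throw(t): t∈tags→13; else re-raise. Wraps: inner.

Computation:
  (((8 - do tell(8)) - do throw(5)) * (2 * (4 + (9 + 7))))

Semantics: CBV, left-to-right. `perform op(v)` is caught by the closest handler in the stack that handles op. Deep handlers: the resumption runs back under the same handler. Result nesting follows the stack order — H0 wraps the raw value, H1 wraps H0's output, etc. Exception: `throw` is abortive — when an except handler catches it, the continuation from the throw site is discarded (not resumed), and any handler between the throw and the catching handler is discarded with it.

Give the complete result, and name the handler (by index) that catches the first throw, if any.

Step-by-step:
tell(8) @ H1 ⇒ log+=8
throw(5) @ H3 caught ⇒ 13
= 13

Answer: 13 ; first throw caught by: H3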